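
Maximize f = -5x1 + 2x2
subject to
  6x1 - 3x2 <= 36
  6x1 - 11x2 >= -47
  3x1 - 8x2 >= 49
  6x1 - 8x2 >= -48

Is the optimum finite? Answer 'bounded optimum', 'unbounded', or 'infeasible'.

From the feasible point (47/13, -62/13), moving in the direction (-3, -6) keeps every constraint satisfied while f increases without bound.

unbounded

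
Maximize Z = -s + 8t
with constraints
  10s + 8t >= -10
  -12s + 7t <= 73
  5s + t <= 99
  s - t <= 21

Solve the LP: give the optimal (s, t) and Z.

s = 620/47, t = 1553/47, maximum Z = 11804/47

The optimum lies where -12s + 7t = 73 and 5s + t = 99.
Solving simultaneously gives s = 620/47, t = 1553/47.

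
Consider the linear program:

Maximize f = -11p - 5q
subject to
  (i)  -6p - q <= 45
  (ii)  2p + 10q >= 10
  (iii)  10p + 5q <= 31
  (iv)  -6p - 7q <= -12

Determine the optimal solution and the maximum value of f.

Extreme points and f = -11p - 5q:
  (-64/5, 159/5) → f = -91/5
  (-109/12, 19/2) → f = 629/12
  (26/9, 19/45) → f = -305/9
  (25/23, 18/23) → f = -365/23

p = -109/12, q = 19/2, maximum f = 629/12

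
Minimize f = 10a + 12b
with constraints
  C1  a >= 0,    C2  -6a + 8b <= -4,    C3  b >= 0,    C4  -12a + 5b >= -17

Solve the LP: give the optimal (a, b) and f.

a = 2/3, b = 0, minimum f = 20/3

Feasible corners and f = 10a + 12b:
  (2/3, 0) → f = 20/3
  (58/33, 9/11) → f = 904/33
  (17/12, 0) → f = 85/6

The binding constraints are -6a + 8b = -4 and b = 0.
Solving simultaneously gives a = 2/3, b = 0.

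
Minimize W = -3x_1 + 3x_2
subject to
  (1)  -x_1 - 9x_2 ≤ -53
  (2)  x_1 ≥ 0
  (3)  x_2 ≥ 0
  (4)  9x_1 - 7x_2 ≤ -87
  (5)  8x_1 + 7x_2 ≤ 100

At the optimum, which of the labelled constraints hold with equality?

Vertices and W = -3x_1 + 3x_2:
  (0, 87/7) → W = 261/7
  (0, 100/7) → W = 300/7
  (13/17, 228/17) → W = 645/17

The minimum is at (0, 87/7). Substituting into each constraint, equality holds for (2) and (4); the remaining constraints have slack.

(2) and (4)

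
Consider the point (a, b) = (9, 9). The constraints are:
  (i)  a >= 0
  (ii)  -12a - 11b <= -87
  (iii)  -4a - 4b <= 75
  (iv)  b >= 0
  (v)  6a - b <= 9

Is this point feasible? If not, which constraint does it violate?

Constraint (v): 6a - b = 45, which is not ≤ 9. All other constraints are satisfied.

not feasible — violates (v)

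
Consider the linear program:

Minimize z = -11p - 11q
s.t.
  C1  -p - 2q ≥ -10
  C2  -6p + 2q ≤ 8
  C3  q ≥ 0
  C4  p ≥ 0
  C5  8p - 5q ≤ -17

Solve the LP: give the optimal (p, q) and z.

p = 16/21, q = 97/21, minimum z = -1243/21

Feasible corners and z = -11p - 11q:
  (2/7, 34/7) → z = -396/7
  (16/21, 97/21) → z = -1243/21
  (0, 4) → z = -44
  (0, 17/5) → z = -187/5

At the optimal vertex, -p - 2q = -10 and 8p - 5q = -17.
Solving simultaneously gives p = 16/21, q = 97/21.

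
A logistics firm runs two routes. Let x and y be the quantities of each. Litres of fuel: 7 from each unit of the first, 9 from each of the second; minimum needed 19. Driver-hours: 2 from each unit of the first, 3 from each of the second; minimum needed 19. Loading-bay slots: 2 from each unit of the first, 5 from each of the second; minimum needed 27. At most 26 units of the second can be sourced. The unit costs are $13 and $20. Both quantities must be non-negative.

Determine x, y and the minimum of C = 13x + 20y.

x = 7/2, y = 4, minimum C = 251/2

Corner points and C = 13x + 20y:
  (0, 19/3) → C = 380/3
  (0, 26) → C = 520
  (27/2, 0) → C = 351/2
  (7/2, 4) → C = 251/2
The feasible region is unbounded (it extends along (1, 0)), but C strictly increases along every unbounded feasible direction, so there is no improving ray and the minimum is attained at a vertex.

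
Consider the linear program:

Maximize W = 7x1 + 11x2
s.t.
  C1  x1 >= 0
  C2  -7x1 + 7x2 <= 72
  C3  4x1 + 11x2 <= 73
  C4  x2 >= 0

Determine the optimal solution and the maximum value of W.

Corner points and W = 7x1 + 11x2:
  (0, 73/11) → W = 73
  (0, 0) → W = 0
  (73/4, 0) → W = 511/4

The binding constraints are 4x1 + 11x2 = 73 and x2 = 0.
Solving simultaneously gives x1 = 73/4, x2 = 0.

x1 = 73/4, x2 = 0, maximum W = 511/4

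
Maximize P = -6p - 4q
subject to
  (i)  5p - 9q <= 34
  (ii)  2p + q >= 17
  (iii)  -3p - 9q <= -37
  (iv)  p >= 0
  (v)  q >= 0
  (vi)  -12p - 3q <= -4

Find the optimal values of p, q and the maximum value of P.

Feasible corners and P = -6p - 4q:
  (71/8, 83/72) → P = -2083/36
  (116/15, 23/15) → P = -788/15
  (0, 17) → P = -68
The feasible region is unbounded (it extends along (0, 1), (9, 5)), but P strictly decreases along every unbounded feasible direction, so there is no improving ray and the maximum is attained at a vertex.

The binding constraints are 2p + q = 17 and -3p - 9q = -37.
Solving simultaneously gives p = 116/15, q = 23/15.

p = 116/15, q = 23/15, maximum P = -788/15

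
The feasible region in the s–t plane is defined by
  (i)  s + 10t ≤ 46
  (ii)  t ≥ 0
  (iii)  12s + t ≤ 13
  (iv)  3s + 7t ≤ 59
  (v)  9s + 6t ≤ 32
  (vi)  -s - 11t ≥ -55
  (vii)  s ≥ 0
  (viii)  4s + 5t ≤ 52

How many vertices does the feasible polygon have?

Pairwise boundary intersections that survive every other constraint:
  (11/21, 191/42)
  (0, 23/5)
  (13/12, 0)
  (0, 0)
  (46/63, 89/21)

5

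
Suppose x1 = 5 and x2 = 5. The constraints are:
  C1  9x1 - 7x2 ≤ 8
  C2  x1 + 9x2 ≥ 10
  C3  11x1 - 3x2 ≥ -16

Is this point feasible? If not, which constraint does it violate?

not feasible — violates C1

Constraint C1: 9x1 - 7x2 = 10, which is not ≤ 8. All other constraints are satisfied.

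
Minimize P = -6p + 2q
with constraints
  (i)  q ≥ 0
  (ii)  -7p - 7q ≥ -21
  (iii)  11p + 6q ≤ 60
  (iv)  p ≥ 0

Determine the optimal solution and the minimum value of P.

p = 3, q = 0, minimum P = -18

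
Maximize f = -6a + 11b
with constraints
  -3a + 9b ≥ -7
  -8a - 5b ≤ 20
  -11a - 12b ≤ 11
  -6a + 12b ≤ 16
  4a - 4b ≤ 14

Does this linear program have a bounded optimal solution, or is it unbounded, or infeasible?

Vertices and f = -6a + 11b:
  (-1/9, -22/27) → f = -224/27
  (49/12, 7/12) → f = -217/12
  (-27/17, 55/102) → f = 1577/102
  (29/3, 37/6) → f = 59/6
The feasible region has finitely many vertices and no improving ray; the maximum is 1577/102 at (-27/17, 55/102).

bounded optimum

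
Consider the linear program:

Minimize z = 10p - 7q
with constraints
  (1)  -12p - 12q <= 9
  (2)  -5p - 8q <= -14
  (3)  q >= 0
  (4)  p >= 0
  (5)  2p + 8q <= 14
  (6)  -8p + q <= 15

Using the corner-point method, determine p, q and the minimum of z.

p = 0, q = 7/4, minimum z = -49/4

Vertices and z = 10p - 7q:
  (14/5, 0) → z = 28
  (0, 7/4) → z = -49/4
  (7, 0) → z = 70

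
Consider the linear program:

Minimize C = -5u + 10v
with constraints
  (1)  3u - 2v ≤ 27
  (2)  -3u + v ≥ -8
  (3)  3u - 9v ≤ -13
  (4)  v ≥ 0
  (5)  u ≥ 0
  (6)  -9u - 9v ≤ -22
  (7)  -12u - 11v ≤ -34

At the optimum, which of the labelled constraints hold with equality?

(2) and (3)

Extreme points and C = -5u + 10v:
  (85/24, 21/8) → C = 205/24
  (163/141, 86/47) → C = 1765/141
  (0, 34/11) → C = 340/11
The feasible region is unbounded (it extends along (0, 1), (1, 3)), but C strictly increases along every unbounded feasible direction, so there is no improving ray and the minimum is attained at a vertex.

The minimum is at (85/24, 21/8). Substituting into each constraint, equality holds for (2) and (3); the remaining constraints have slack.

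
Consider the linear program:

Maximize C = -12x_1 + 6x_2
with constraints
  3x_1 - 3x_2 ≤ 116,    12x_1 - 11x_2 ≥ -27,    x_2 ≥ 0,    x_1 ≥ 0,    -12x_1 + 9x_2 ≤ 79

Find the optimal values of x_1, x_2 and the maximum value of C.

Vertices and C = -12x_1 + 6x_2:
  (116/3, 0) → C = -464
  (0, 27/11) → C = 162/11
  (0, 0) → C = 0
The feasible region is unbounded (it extends along (11, 12), (1, 1)), but C strictly decreases along every unbounded feasible direction, so there is no improving ray and the maximum is attained at a vertex.

The binding constraints are 12x_1 - 11x_2 = -27 and x_1 = 0.
Solving simultaneously gives x_1 = 0, x_2 = 27/11.

x_1 = 0, x_2 = 27/11, maximum C = 162/11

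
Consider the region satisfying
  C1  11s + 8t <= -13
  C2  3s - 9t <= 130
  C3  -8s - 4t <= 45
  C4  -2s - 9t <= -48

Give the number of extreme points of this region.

3

Intersecting each pair of boundary lines and keeping only the points that satisfy every inequality leaves:
  (-77/5, 391/20)
  (-501/83, 554/83)
  (-597/64, 237/32)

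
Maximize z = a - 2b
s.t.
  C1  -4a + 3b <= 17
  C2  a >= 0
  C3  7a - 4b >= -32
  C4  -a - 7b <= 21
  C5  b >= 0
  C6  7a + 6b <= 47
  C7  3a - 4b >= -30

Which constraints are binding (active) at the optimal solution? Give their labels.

Corner points and z = a - 2b:
  (0, 17/3) → z = -34/3
  (13/15, 307/45) → z = -115/9
  (0, 0) → z = 0
  (47/7, 0) → z = 47/7

The maximum is at (47/7, 0). Substituting into each constraint, equality holds for C5 and C6; the remaining constraints have slack.

C5 and C6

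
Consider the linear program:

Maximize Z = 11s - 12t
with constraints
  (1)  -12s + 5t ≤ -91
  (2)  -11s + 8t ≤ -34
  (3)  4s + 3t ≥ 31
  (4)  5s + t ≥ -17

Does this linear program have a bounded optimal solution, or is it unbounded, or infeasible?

unbounded

From the feasible point (558/41, 593/41), moving in the direction (3, -4) keeps every constraint satisfied while Z increases without bound.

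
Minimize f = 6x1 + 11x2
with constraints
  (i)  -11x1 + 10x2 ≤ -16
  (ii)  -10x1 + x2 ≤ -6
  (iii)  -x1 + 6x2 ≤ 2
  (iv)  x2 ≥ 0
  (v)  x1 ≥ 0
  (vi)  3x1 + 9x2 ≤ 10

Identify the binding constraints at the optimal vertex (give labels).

Feasible corners and f = 6x1 + 11x2:
  (16/11, 0) → f = 96/11
  (244/129, 62/129) → f = 2146/129
  (10/3, 0) → f = 20

The minimum is at (16/11, 0). Substituting into each constraint, equality holds for (i) and (iv); the remaining constraints have slack.

(i) and (iv)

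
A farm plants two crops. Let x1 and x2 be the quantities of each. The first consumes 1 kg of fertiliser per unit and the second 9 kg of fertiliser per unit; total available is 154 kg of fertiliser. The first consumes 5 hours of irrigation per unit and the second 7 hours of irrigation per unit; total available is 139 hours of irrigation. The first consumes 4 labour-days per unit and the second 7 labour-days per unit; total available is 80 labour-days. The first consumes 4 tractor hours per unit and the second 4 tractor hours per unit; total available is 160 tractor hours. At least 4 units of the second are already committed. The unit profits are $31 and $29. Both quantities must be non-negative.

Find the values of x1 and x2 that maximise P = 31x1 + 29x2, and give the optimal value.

x1 = 13, x2 = 4, maximum P = 519

Extreme points and P = 31x1 + 29x2:
  (0, 80/7) → P = 2320/7
  (0, 4) → P = 116
  (13, 4) → P = 519

At the optimal vertex, 4x1 + 7x2 = 80 and x2 = 4.
Solving simultaneously gives x1 = 13, x2 = 4.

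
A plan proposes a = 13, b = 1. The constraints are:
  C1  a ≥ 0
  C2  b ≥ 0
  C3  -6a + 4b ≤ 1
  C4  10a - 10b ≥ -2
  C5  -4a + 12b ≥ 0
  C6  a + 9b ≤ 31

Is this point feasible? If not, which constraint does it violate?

Constraint C5: -4a + 12b = -40, which is not ≥ 0. All other constraints are satisfied.

not feasible — violates C5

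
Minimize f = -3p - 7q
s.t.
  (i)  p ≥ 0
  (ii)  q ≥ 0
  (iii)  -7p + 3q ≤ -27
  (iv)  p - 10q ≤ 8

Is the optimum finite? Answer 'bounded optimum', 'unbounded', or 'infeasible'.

unbounded

From the feasible point (27/7, 0), moving in the direction (3, 7) keeps every constraint satisfied while f decreases without bound.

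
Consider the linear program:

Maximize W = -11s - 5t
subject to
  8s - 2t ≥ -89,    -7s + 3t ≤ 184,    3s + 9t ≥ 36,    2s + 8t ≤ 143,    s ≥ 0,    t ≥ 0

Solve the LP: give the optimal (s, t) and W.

Corner points and W = -11s - 5t:
  (0, 4) → W = -20
  (12, 0) → W = -132
  (0, 143/8) → W = -715/8
  (143/2, 0) → W = -1573/2

The optimum lies where 3s + 9t = 36 and s = 0.
Solving simultaneously gives s = 0, t = 4.

s = 0, t = 4, maximum W = -20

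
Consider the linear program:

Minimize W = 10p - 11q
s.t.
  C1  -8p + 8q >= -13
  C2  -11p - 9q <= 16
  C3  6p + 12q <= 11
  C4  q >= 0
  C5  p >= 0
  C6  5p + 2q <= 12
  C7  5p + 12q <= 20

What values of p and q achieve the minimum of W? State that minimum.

p = 0, q = 11/12, minimum W = -121/12

Feasible corners and W = 10p - 11q:
  (61/36, 5/72) → W = 1165/72
  (13/8, 0) → W = 65/4
  (0, 11/12) → W = -121/12
  (0, 0) → W = 0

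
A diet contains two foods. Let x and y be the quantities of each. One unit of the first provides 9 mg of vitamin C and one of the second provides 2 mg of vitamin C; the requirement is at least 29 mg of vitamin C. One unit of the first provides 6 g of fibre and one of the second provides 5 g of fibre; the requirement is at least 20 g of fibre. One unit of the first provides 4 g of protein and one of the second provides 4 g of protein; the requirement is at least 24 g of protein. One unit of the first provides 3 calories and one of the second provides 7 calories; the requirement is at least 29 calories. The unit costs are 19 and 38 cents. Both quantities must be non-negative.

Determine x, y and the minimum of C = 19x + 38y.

x = 13/4, y = 11/4, minimum C = 665/4

Feasible corners and C = 19x + 38y:
  (0, 29/2) → C = 551
  (29/3, 0) → C = 551/3
  (17/7, 25/7) → C = 1273/7
  (13/4, 11/4) → C = 665/4
The feasible region is unbounded (it extends along (0, 1), (1, 0)), but C strictly increases along every unbounded feasible direction, so there is no improving ray and the minimum is attained at a vertex.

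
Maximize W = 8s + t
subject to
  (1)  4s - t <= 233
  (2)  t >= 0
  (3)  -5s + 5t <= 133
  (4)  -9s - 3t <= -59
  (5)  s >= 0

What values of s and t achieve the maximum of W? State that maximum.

Feasible corners and W = 8s + t:
  (233/4, 0) → W = 466
  (1298/15, 1697/15) → W = 4027/5
  (59/9, 0) → W = 472/9
  (0, 133/5) → W = 133/5
  (0, 59/3) → W = 59/3

s = 1298/15, t = 1697/15, maximum W = 4027/5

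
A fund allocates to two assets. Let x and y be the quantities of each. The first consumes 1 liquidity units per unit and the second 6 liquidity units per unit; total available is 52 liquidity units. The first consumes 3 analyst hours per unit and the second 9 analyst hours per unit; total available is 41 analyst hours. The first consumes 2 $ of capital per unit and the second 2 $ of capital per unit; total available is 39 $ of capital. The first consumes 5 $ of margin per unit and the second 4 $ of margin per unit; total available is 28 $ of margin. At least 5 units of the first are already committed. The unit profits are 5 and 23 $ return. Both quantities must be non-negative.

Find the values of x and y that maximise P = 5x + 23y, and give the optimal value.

Feasible corners and P = 5x + 23y:
  (28/5, 0) → P = 28
  (5, 0) → P = 25
  (5, 3/4) → P = 169/4

x = 5, y = 3/4, maximum P = 169/4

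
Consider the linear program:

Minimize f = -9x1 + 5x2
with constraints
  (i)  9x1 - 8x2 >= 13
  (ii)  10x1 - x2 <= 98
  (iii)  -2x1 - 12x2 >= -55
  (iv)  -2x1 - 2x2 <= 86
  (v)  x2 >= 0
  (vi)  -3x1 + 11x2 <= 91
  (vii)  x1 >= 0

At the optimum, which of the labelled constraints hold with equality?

(ii) and (v)

Vertices and f = -9x1 + 5x2:
  (149/31, 469/124) → f = -3019/124
  (13/9, 0) → f = -13
  (1231/122, 177/61) → f = -9309/122
  (49/5, 0) → f = -441/5

The minimum is at (49/5, 0). Substituting into each constraint, equality holds for (ii) and (v); the remaining constraints have slack.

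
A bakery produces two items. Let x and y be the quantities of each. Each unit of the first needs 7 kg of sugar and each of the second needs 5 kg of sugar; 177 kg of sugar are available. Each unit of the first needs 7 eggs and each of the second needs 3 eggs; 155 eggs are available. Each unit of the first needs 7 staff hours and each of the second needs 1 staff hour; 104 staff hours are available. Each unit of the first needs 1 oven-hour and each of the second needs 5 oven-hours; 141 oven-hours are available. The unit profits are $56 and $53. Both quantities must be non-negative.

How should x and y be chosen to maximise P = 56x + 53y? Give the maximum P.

x = 6, y = 27, maximum P = 1767

Feasible corners and P = 56x + 53y:
  (0, 0) → P = 0
  (0, 141/5) → P = 7473/5
  (104/7, 0) → P = 832
  (49/4, 73/4) → P = 6613/4
  (6, 27) → P = 1767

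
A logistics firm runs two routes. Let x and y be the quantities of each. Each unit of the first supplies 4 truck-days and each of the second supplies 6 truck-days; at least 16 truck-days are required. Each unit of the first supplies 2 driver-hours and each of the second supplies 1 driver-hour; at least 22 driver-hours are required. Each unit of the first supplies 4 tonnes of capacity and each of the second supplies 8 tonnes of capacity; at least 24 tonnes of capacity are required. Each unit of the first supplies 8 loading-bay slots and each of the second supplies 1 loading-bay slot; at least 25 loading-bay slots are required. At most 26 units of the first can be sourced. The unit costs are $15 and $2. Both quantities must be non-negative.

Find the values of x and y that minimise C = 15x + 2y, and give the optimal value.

x = 1/2, y = 21, minimum C = 99/2

Vertices and C = 15x + 2y:
  (0, 25) → C = 50
  (11, 0) → C = 165
  (26, 0) → C = 390
  (1/2, 21) → C = 99/2
The feasible region is unbounded (it extends along (0, 1)), but C strictly increases along every unbounded feasible direction, so there is no improving ray and the minimum is attained at a vertex.

At the optimal vertex, 2x + y = 22 and 8x + y = 25.
Solving simultaneously gives x = 1/2, y = 21.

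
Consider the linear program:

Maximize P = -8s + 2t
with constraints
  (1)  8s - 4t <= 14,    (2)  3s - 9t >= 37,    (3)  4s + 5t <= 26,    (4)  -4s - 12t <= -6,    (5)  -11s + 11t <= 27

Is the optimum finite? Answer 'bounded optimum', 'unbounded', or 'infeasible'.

infeasible

The boundaries 8s - 4t = 14 and 3s - 9t = 37 meet at (-11/30, -127/30), but that point violates -4s - 12t ≤ -6. Every candidate vertex is excluded by some other constraint, so the feasible region is empty.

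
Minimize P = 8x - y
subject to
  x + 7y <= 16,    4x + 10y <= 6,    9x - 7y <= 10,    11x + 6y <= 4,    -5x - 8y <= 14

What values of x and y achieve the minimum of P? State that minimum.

x = -226/27, y = 94/27, minimum P = -634/9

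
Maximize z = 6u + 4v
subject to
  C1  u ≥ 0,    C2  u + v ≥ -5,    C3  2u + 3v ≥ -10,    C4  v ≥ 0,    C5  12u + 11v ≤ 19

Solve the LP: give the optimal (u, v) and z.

u = 19/12, v = 0, maximum z = 19/2

Extreme points and z = 6u + 4v:
  (0, 0) → z = 0
  (0, 19/11) → z = 76/11
  (19/12, 0) → z = 19/2

The optimum lies where v = 0 and 12u + 11v = 19.
Solving simultaneously gives u = 19/12, v = 0.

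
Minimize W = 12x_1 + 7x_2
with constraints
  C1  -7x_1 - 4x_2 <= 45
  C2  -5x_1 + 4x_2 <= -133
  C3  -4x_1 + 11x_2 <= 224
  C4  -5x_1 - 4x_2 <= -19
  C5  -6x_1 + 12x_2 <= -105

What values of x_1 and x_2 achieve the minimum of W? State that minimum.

Feasible corners and W = 12x_1 + 7x_2:
  (76/5, -57/4) → W = 1653/20
  (98/3, 91/12) → W = 5341/12
  (427/2, 98) → W = 3248
The feasible region is unbounded (it extends along (4, -5), (11, 4)), but W strictly increases along every unbounded feasible direction, so there is no improving ray and the minimum is attained at a vertex.

At the optimal vertex, -5x_1 + 4x_2 = -133 and -5x_1 - 4x_2 = -19.
Solving simultaneously gives x_1 = 76/5, x_2 = -57/4.

x_1 = 76/5, x_2 = -57/4, minimum W = 1653/20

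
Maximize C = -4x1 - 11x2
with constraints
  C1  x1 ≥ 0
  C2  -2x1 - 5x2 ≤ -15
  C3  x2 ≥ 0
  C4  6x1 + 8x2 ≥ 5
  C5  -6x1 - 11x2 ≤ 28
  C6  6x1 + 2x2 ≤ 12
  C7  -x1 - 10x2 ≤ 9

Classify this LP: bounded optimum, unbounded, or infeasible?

Vertices and C = -4x1 - 11x2:
  (0, 3) → C = -33
  (0, 6) → C = -66
  (15/13, 33/13) → C = -423/13
The feasible region has finitely many vertices and no improving ray; the maximum is -423/13 at (15/13, 33/13).

bounded optimum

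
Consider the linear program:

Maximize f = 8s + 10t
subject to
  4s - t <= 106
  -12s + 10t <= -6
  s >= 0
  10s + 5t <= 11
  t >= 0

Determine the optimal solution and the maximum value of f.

s = 7/8, t = 9/20, maximum f = 23/2

Vertices and f = 8s + 10t:
  (7/8, 9/20) → f = 23/2
  (1/2, 0) → f = 4
  (11/10, 0) → f = 44/5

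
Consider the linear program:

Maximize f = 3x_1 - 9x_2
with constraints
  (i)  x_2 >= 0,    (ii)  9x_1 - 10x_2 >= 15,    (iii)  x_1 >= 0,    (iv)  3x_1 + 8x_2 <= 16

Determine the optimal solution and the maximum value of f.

x_1 = 16/3, x_2 = 0, maximum f = 16

Feasible corners and f = 3x_1 - 9x_2:
  (5/3, 0) → f = 5
  (16/3, 0) → f = 16
  (140/51, 33/34) → f = -1/2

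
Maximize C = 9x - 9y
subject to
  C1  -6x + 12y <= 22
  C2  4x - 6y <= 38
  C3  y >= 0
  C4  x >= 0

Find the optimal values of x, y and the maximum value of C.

Corner points and C = 9x - 9y:
  (49, 79/3) → C = 204
  (0, 11/6) → C = -33/2
  (19/2, 0) → C = 171/2
  (0, 0) → C = 0

At the optimal vertex, -6x + 12y = 22 and 4x - 6y = 38.
Solving simultaneously gives x = 49, y = 79/3.

x = 49, y = 79/3, maximum C = 204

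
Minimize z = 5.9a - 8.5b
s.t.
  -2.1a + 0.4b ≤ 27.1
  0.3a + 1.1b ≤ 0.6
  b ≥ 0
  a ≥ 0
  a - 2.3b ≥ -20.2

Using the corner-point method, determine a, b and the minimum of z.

a = 0, b = 6/11, minimum z = -51/11

Vertices and z = 5.9a - 8.5b:
  (2, 0) → z = 59/5
  (0, 6/11) → z = -51/11
  (0, 0) → z = 0

The binding constraints are 0.3a + 1.1b = 0.6 and a = 0.
Solving simultaneously gives a = 0, b = 6/11.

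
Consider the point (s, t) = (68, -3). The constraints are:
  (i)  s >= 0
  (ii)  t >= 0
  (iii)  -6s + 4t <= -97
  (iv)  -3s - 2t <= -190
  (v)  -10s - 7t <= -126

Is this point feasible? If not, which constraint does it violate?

not feasible — violates (ii)

Constraint (ii): t = -3, which is not ≥ 0. All other constraints are satisfied.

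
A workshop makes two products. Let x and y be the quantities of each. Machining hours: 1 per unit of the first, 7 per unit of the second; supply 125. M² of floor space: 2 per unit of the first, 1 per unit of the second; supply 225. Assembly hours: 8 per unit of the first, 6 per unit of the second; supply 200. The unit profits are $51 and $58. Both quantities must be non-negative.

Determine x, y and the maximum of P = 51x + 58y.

Vertices and P = 51x + 58y:
  (0, 0) → P = 0
  (0, 125/7) → P = 7250/7
  (25, 0) → P = 1275
  (13, 16) → P = 1591

x = 13, y = 16, maximum P = 1591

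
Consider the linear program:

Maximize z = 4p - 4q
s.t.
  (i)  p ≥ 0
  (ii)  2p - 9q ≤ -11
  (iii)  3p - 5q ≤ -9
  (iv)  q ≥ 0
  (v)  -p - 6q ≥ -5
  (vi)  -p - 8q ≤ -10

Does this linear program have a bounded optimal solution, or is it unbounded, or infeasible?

The boundaries p = 0 and 3p - 5q = -9 meet at (0, 9/5), but that point violates -p - 6q ≥ -5. Every candidate vertex is excluded by some other constraint, so the feasible region is empty.

infeasible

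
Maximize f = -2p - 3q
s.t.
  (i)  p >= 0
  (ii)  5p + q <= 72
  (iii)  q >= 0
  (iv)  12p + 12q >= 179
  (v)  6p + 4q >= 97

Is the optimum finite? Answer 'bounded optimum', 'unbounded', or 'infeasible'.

Extreme points and f = -2p - 3q:
  (0, 72) → f = -216
  (0, 97/4) → f = -291/4
  (191/14, 53/14) → f = -541/14
The feasible region has finitely many vertices and no improving ray; the maximum is -541/14 at (191/14, 53/14).

bounded optimum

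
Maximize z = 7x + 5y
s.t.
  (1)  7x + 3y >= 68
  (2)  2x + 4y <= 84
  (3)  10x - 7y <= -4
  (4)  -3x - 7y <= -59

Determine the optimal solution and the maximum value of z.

x = 286/27, y = 424/27, maximum z = 458/3

Feasible corners and z = 7x + 5y:
  (10/11, 226/11) → z = 1200/11
  (464/79, 708/79) → z = 6788/79
  (286/27, 424/27) → z = 458/3

The binding constraints are 2x + 4y = 84 and 10x - 7y = -4.
Solving simultaneously gives x = 286/27, y = 424/27.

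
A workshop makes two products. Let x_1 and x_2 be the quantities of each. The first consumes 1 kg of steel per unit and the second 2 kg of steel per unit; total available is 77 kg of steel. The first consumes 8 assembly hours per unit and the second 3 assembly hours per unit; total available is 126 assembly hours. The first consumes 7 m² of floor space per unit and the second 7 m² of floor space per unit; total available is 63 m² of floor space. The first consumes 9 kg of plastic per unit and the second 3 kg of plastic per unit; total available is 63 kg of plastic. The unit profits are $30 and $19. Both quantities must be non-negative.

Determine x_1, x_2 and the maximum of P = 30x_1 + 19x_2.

x_1 = 6, x_2 = 3, maximum P = 237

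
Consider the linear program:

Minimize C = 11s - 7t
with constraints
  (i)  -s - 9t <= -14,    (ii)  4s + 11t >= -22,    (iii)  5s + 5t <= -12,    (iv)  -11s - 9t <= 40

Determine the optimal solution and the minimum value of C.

Corner points and C = 11s - 7t:
  (-89/20, 41/20) → C = -633/10
  (-27/5, 97/45) → C = -3352/45
  (-46/5, 34/5) → C = -744/5

The binding constraints are 5s + 5t = -12 and -11s - 9t = 40.
Solving simultaneously gives s = -46/5, t = 34/5.

s = -46/5, t = 34/5, minimum C = -744/5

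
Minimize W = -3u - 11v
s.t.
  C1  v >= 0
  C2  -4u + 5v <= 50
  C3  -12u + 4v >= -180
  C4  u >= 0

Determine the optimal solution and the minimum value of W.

u = 25, v = 30, minimum W = -405

Vertices and W = -3u - 11v:
  (15, 0) → W = -45
  (0, 0) → W = 0
  (25, 30) → W = -405
  (0, 10) → W = -110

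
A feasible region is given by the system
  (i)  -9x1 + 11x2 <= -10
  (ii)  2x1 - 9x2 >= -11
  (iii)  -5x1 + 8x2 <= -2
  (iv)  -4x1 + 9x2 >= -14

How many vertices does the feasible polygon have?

The feasible vertices (each the meet of two boundaries and inside every other half-plane) are:
  (58/17, 32/17)
  (-64/37, -86/37)
  (106/29, 59/29)
  (25/2, 4)

4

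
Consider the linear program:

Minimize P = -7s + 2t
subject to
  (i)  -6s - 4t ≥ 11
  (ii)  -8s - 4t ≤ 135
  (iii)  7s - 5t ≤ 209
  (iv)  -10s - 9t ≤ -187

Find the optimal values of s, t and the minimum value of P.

Vertices and P = -7s + 2t:
  (-62, 361/4) → P = 1229/2
  (-121/2, 88) → P = 1199/2
  (-1963/32, 1423/16) → P = 19433/32

At the optimal vertex, -6s - 4t = 11 and -10s - 9t = -187.
Solving simultaneously gives s = -121/2, t = 88.

s = -121/2, t = 88, minimum P = 1199/2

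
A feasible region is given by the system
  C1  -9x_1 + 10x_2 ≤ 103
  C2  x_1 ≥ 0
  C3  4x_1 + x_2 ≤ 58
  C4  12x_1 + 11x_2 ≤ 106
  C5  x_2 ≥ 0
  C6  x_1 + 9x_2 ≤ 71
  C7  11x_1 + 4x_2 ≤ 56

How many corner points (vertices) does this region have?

5

The feasible vertices (each the meet of two boundaries and inside every other half-plane) are:
  (0, 0)
  (0, 71/9)
  (173/97, 746/97)
  (192/73, 494/73)
  (56/11, 0)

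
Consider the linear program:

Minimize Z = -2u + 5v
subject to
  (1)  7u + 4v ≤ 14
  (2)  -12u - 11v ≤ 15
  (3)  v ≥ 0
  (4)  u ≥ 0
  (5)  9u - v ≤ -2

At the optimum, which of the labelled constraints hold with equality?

(4) and (5)

Extreme points and Z = -2u + 5v:
  (0, 7/2) → Z = 35/2
  (6/43, 140/43) → Z = 16
  (0, 2) → Z = 10

The minimum is at (0, 2). Substituting into each constraint, equality holds for (4) and (5); the remaining constraints have slack.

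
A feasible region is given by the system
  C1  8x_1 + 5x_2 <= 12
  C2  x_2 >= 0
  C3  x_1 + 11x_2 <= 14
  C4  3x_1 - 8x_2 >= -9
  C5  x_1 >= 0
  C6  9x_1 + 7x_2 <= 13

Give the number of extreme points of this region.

The feasible vertices (each the meet of two boundaries and inside every other half-plane) are:
  (0, 0)
  (13/9, 0)
  (13/41, 51/41)
  (45/92, 113/92)
  (0, 9/8)

5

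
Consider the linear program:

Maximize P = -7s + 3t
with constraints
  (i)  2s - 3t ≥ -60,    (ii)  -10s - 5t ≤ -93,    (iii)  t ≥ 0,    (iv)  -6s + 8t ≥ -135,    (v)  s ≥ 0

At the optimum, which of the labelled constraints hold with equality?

(i) and (v)

Vertices and P = -7s + 3t:
  (885/2, 315) → P = -4305/2
  (0, 20) → P = 60
  (93/10, 0) → P = -651/10
  (0, 93/5) → P = 279/5
  (45/2, 0) → P = -315/2

The maximum is at (0, 20). Substituting into each constraint, equality holds for (i) and (v); the remaining constraints have slack.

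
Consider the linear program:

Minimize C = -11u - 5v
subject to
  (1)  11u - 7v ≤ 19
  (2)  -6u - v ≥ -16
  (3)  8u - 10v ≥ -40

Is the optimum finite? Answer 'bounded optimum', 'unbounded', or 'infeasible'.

Extreme points and C = -11u - 5v:
  (131/53, 62/53) → C = -1751/53
  (30/17, 92/17) → C = -790/17
The feasible region has finitely many vertices and no improving ray; the minimum is -790/17 at (30/17, 92/17).

bounded optimum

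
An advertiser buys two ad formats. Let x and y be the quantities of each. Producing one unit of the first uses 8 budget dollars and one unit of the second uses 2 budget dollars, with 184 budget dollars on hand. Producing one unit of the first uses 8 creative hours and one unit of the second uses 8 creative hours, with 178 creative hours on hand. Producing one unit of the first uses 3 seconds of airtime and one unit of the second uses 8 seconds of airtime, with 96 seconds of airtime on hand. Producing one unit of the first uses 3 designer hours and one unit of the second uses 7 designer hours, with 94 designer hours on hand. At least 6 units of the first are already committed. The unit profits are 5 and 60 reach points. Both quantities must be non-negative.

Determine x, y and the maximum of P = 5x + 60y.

x = 6, y = 39/4, maximum P = 615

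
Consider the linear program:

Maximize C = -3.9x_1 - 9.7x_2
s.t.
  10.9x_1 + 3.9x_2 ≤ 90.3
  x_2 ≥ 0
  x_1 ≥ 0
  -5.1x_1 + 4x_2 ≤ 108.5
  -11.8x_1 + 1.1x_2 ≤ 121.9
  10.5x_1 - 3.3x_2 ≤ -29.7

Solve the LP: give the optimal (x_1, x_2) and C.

Feasible corners and C = -3.9x_1 - 9.7x_2:
  (0, 301/13) → C = -29197/130
  (1518/641, 10599/641) → C = -217461/1282
  (0, 9) → C = -873/10

The optimum lies where x_1 = 0 and 10.5x_1 - 3.3x_2 = -29.7.
Solving simultaneously gives x_1 = 0, x_2 = 9.

x_1 = 0, x_2 = 9, maximum C = -87.3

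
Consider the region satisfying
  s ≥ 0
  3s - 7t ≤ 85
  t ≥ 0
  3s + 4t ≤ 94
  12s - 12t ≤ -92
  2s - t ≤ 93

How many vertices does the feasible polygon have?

The feasible vertices (each the meet of two boundaries and inside every other half-plane) are:
  (0, 47/2)
  (0, 23/3)
  (190/21, 117/7)

3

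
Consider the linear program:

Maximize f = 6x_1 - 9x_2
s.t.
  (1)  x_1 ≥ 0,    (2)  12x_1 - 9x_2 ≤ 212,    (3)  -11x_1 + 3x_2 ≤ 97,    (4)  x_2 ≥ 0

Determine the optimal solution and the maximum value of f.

x_1 = 53/3, x_2 = 0, maximum f = 106

Vertices and f = 6x_1 - 9x_2:
  (0, 97/3) → f = -291
  (0, 0) → f = 0
  (53/3, 0) → f = 106
The feasible region is unbounded (it extends along (3, 4), (3, 11)), but f strictly decreases along every unbounded feasible direction, so there is no improving ray and the maximum is attained at a vertex.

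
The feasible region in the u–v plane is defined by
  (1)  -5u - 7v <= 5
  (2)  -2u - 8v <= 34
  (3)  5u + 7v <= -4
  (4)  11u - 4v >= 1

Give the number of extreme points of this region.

The feasible vertices (each the meet of two boundaries and inside every other half-plane) are:
  (99/13, -80/13)
  (-13/97, -60/97)
  (103/13, -81/13)
  (-9/97, -49/97)

4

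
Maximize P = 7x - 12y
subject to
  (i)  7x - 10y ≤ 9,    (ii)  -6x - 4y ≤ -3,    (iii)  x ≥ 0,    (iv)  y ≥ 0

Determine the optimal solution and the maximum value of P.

The feasible region is unbounded (it extends along (0, 1), (10, 7)), but P strictly decreases along every unbounded feasible direction, so there is no improving ray and the maximum is attained at a vertex.

At the optimal vertex, 7x - 10y = 9 and y = 0.
Solving simultaneously gives x = 9/7, y = 0.

x = 9/7, y = 0, maximum P = 9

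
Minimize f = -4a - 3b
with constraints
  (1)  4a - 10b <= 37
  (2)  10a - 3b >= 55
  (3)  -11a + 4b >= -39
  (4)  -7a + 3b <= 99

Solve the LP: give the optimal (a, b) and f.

Corner points and f = -4a - 3b:
  (103/7, 215/7) → f = -151
  (154/3, 1375/9) → f = -1991/3
  (513/5, 1362/5) → f = -6138/5

The binding constraints are -11a + 4b = -39 and -7a + 3b = 99.
Solving simultaneously gives a = 513/5, b = 1362/5.

a = 513/5, b = 1362/5, minimum f = -6138/5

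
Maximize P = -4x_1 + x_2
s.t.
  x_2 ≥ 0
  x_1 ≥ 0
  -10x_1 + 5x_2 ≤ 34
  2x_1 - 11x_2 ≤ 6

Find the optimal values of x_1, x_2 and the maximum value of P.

The feasible region is unbounded (it extends along (1, 2), (11, 2)), but P strictly decreases along every unbounded feasible direction, so there is no improving ray and the maximum is attained at a vertex.

The optimum lies where x_1 = 0 and -10x_1 + 5x_2 = 34.
Solving simultaneously gives x_1 = 0, x_2 = 34/5.

x_1 = 0, x_2 = 34/5, maximum P = 34/5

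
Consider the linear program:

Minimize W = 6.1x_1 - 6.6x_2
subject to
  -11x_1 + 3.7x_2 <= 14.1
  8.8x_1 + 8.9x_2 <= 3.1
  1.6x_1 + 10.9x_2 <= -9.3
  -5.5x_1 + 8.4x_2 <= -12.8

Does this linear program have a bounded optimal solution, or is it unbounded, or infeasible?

Extreme points and W = 6.1x_1 - 6.6x_2:
  (-3316/1441, -397/131) → W = 42973/7205
  (1457/1021, -1085/1021) → W = 160487/10210
  (6140/7339, -7163/7339) → W = 423649/36695
The feasible region has finitely many vertices and no improving ray; the minimum is 42973/7205 at (-3316/1441, -397/131).

bounded optimum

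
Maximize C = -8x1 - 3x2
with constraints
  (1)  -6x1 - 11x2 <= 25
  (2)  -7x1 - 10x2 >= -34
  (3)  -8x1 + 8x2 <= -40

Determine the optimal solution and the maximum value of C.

The optimum lies where -6x1 - 11x2 = 25 and -8x1 + 8x2 = -40.
Solving simultaneously gives x1 = 30/17, x2 = -55/17.

x1 = 30/17, x2 = -55/17, maximum C = -75/17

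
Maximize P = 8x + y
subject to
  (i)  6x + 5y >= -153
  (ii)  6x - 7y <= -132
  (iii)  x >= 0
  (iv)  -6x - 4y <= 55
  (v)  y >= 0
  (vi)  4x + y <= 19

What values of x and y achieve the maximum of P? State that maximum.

x = 1/34, y = 321/17, maximum P = 325/17

Corner points and P = 8x + y:
  (0, 132/7) → P = 132/7
  (1/34, 321/17) → P = 325/17
  (0, 19) → P = 19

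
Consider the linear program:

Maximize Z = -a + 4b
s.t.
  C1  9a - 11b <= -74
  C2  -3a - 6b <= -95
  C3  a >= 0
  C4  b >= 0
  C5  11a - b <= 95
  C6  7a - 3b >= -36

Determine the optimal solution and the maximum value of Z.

Extreme points and Z = -a + 4b:
  (601/87, 359/29) → Z = 3707/87
  (1119/112, 1669/112) → Z = 5557/112
  (23/17, 773/51) → Z = 3023/51
  (321/26, 1061/26) → Z = 3923/26

a = 321/26, b = 1061/26, maximum Z = 3923/26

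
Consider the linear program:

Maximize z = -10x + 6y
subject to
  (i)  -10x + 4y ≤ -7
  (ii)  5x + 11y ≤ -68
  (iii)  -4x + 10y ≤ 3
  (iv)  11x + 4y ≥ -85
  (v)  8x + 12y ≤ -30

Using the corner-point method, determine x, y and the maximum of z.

x = -3/2, y = -11/2, maximum z = -18

The feasible region is unbounded (it extends along (4, -11), (3, -2)), but z strictly decreases along every unbounded feasible direction, so there is no improving ray and the maximum is attained at a vertex.

The optimum lies where -10x + 4y = -7 and 5x + 11y = -68.
Solving simultaneously gives x = -3/2, y = -11/2.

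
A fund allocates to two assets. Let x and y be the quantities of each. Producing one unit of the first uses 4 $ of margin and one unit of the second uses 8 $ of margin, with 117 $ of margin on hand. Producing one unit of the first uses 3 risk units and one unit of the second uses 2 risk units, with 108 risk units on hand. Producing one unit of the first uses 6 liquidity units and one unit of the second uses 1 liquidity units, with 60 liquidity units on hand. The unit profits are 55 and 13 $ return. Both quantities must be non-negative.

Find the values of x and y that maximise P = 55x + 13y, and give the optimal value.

x = 33/4, y = 21/2, maximum P = 2361/4

Corner points and P = 55x + 13y:
  (0, 0) → P = 0
  (0, 117/8) → P = 1521/8
  (10, 0) → P = 550
  (33/4, 21/2) → P = 2361/4

The binding constraints are 4x + 8y = 117 and 6x + y = 60.
Solving simultaneously gives x = 33/4, y = 21/2.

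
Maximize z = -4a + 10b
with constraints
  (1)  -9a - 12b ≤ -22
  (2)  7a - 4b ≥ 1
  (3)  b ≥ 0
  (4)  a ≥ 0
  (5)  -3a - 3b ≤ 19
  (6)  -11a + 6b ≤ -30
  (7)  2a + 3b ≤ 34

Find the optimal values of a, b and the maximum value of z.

Vertices and z = -4a + 10b:
  (30/11, 0) → z = -120/11
  (17, 0) → z = -68
  (98/15, 314/45) → z = 1964/45

a = 98/15, b = 314/45, maximum z = 1964/45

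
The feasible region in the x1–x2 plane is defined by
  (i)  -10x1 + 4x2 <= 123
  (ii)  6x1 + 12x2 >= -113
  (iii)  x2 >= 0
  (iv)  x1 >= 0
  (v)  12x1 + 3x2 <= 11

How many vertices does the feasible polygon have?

Intersecting each pair of boundary lines and keeping only the points that satisfy every inequality leaves:
  (0, 0)
  (11/12, 0)
  (0, 11/3)

3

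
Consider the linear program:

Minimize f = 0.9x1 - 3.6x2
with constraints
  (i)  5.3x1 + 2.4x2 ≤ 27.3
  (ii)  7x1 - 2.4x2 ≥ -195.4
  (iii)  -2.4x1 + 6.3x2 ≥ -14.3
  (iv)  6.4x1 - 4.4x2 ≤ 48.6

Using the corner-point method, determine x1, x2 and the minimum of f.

Vertices and f = 0.9x1 - 3.6x2:
  (-41/3, 374/9) → f = -1619/10
  (6877/1305, -1027/3915) → f = 24739/4350
  (-21089/639, -28453/1917) → f = 10109/426

The binding constraints are 5.3x1 + 2.4x2 = 27.3 and 7x1 - 2.4x2 = -195.4.
Solving simultaneously gives x1 = -41/3, x2 = 374/9.

x1 = -41/3, x2 = 374/9, minimum f = -1619/10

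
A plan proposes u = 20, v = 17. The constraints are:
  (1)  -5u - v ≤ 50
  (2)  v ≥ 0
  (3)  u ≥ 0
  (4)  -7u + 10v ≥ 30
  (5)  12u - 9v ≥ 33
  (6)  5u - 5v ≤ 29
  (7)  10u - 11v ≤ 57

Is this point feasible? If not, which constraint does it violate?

feasible

(1): -117 ≤ 50 ✓
(2): 17 ≥ 0 ✓
(3): 20 ≥ 0 ✓
(4): 30 ≥ 30 ✓
(5): 87 ≥ 33 ✓
(6): 15 ≤ 29 ✓
(7): 13 ≤ 57 ✓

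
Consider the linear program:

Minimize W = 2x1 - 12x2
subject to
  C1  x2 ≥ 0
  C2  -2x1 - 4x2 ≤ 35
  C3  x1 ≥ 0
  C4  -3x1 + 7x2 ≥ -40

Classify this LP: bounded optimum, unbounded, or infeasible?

unbounded

From the feasible point (0, 0), moving in the direction (0, 1) keeps every constraint satisfied while W decreases without bound.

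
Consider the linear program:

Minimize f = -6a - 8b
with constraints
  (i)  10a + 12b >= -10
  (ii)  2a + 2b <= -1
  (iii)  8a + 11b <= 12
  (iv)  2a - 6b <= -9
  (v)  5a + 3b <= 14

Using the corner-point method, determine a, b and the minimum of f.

Vertices and f = -6a - 8b:
  (-127/7, 100/7) → f = -38/7
  (-2, 5/6) → f = 16/3
  (-35/6, 16/3) → f = -23/3
  (-3/2, 1) → f = 1

At the optimal vertex, 2a + 2b = -1 and 8a + 11b = 12.
Solving simultaneously gives a = -35/6, b = 16/3.

a = -35/6, b = 16/3, minimum f = -23/3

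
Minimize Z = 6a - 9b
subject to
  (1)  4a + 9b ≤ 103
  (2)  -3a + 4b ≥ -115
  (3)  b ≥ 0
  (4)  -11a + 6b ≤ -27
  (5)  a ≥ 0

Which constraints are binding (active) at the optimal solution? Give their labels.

Corner points and Z = 6a - 9b:
  (103/4, 0) → Z = 309/2
  (7, 25/3) → Z = -33
  (27/11, 0) → Z = 162/11

The minimum is at (7, 25/3). Substituting into each constraint, equality holds for (1) and (4); the remaining constraints have slack.

(1) and (4)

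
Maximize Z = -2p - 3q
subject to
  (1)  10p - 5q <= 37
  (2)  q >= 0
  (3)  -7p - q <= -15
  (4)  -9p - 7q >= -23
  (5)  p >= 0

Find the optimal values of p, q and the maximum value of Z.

p = 15/7, q = 0, maximum Z = -30/7

Corner points and Z = -2p - 3q:
  (15/7, 0) → Z = -30/7
  (23/9, 0) → Z = -46/9
  (41/20, 13/20) → Z = -121/20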